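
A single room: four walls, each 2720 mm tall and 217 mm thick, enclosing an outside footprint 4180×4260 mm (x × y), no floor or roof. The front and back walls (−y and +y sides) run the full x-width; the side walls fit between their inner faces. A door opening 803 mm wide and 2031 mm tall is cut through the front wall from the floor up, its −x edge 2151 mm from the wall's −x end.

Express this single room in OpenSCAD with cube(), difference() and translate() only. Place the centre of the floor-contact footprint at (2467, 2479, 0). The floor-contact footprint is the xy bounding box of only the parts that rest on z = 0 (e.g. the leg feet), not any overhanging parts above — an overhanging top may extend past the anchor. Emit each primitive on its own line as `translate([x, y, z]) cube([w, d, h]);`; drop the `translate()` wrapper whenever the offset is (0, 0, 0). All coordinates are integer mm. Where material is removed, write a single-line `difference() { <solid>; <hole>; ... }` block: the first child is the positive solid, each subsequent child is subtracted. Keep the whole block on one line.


difference() { translate([377, 349, 0]) cube([4180, 217, 2720]); translate([2528, 349, 0]) cube([803, 217, 2031]); }
translate([377, 4392, 0]) cube([4180, 217, 2720]);
translate([377, 566, 0]) cube([217, 3826, 2720]);
translate([4340, 566, 0]) cube([217, 3826, 2720]);


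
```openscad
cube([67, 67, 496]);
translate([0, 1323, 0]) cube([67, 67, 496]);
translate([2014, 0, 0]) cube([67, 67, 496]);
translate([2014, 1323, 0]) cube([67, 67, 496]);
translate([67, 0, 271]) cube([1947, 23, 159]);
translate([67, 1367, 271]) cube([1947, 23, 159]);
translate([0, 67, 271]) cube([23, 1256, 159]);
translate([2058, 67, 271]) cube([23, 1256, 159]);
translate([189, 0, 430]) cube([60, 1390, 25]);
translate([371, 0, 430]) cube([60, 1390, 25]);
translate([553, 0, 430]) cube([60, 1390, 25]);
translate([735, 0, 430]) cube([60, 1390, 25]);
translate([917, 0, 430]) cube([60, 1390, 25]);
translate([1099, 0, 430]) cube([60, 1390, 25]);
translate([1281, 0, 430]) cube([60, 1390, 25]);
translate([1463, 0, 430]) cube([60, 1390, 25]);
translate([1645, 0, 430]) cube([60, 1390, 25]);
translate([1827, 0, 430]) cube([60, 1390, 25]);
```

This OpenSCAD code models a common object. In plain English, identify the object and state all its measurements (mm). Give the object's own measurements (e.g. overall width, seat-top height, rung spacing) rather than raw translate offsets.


A bed frame 2081 mm long (x) by 1390 mm wide (y). Four 67×67 mm corner posts, 496 mm tall, at the corners of the footprint. Four rails of 23 mm thickness and 159 mm height run between adjacent posts with their undersides at z = 271 mm, their outer faces flush with the outside of the frame (the two x-running rails run between the posts' inner faces; the two y-running rails run between the posts' inner faces). 10 slats, each 60 mm wide (x) and 25 mm thick, lie across the top of the two x-running rails, running the full 1390 mm width of the frame in y; along x they sit between the end posts with a 122 mm gap after the −x posts and between neighbouring slats, leaving 127 mm before the +x posts.


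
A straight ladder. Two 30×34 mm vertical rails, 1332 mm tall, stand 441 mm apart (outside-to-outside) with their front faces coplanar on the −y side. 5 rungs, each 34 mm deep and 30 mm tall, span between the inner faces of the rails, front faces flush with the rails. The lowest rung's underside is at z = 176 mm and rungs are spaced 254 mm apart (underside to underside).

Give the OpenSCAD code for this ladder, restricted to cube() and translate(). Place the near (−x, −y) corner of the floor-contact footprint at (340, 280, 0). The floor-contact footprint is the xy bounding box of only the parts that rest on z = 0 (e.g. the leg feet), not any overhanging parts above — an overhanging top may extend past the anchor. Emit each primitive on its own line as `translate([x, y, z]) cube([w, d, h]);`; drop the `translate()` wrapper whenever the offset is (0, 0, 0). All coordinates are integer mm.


translate([340, 280, 0]) cube([30, 34, 1332]);
translate([751, 280, 0]) cube([30, 34, 1332]);
translate([370, 280, 176]) cube([381, 34, 30]);
translate([370, 280, 430]) cube([381, 34, 30]);
translate([370, 280, 684]) cube([381, 34, 30]);
translate([370, 280, 938]) cube([381, 34, 30]);
translate([370, 280, 1192]) cube([381, 34, 30]);


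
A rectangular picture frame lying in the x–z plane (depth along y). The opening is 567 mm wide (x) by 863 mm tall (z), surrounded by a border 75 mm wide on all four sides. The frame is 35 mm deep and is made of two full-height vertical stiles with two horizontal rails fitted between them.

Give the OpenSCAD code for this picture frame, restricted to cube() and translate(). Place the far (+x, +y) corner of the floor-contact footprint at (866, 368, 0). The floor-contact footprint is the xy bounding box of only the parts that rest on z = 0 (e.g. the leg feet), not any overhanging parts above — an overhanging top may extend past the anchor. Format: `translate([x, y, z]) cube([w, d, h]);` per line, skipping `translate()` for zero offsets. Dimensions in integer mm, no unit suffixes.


translate([149, 333, 0]) cube([75, 35, 1013]);
translate([791, 333, 0]) cube([75, 35, 1013]);
translate([224, 333, 0]) cube([567, 35, 75]);
translate([224, 333, 938]) cube([567, 35, 75]);


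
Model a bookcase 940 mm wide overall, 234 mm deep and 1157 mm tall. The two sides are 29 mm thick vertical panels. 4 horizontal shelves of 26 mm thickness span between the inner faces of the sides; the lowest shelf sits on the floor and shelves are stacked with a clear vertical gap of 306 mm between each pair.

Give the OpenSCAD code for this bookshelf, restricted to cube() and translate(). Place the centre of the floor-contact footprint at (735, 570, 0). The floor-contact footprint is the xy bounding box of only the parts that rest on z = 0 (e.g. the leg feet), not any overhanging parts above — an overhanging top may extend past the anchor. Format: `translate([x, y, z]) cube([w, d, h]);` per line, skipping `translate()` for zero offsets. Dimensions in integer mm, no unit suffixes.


translate([265, 453, 0]) cube([29, 234, 1157]);
translate([1176, 453, 0]) cube([29, 234, 1157]);
translate([294, 453, 0]) cube([882, 234, 26]);
translate([294, 453, 332]) cube([882, 234, 26]);
translate([294, 453, 664]) cube([882, 234, 26]);
translate([294, 453, 996]) cube([882, 234, 26]);


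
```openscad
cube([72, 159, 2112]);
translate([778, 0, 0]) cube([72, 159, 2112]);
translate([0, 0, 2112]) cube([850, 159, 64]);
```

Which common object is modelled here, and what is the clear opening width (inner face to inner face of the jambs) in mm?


A door frame. The clear opening width is 706 mm.

Two 2112 mm tall posts with a header on top — a door frame. The left jamb is 72 mm wide at x = 0; the right jamb starts at x = 778. The clear opening is 778 − 72 = 706 mm.


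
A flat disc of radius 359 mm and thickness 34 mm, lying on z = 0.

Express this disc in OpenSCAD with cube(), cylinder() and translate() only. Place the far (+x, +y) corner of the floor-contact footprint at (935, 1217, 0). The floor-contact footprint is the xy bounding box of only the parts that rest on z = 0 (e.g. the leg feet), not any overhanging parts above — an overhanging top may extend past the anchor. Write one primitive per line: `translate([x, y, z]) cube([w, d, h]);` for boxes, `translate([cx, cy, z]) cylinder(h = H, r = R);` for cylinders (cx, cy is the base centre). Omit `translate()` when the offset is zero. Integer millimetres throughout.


translate([576, 858, 0]) cylinder(h = 34, r = 359);


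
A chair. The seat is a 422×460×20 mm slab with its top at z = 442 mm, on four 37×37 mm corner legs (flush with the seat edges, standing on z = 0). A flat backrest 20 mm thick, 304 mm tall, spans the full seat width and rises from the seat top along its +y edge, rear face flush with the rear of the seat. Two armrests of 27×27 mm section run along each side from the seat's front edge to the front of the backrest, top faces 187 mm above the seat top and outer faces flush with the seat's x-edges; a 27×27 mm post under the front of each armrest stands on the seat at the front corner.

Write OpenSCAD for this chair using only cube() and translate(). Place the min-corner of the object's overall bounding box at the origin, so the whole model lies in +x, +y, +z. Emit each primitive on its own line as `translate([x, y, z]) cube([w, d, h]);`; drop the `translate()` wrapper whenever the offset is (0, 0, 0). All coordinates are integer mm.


translate([0, 0, 422]) cube([422, 460, 20]);
cube([37, 37, 422]);
translate([385, 0, 0]) cube([37, 37, 422]);
translate([0, 423, 0]) cube([37, 37, 422]);
translate([385, 423, 0]) cube([37, 37, 422]);
translate([0, 440, 442]) cube([422, 20, 304]);
translate([0, 0, 602]) cube([27, 440, 27]);
translate([395, 0, 602]) cube([27, 440, 27]);
translate([0, 0, 442]) cube([27, 27, 160]);
translate([395, 0, 442]) cube([27, 27, 160]);


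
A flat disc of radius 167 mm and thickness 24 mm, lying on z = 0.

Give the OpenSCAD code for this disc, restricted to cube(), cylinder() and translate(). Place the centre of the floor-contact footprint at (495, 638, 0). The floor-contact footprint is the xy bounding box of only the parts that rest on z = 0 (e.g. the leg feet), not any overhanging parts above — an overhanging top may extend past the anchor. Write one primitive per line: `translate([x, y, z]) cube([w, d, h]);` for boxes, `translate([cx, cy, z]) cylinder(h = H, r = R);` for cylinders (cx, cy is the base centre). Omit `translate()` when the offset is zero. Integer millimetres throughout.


translate([495, 638, 0]) cylinder(h = 24, r = 167);


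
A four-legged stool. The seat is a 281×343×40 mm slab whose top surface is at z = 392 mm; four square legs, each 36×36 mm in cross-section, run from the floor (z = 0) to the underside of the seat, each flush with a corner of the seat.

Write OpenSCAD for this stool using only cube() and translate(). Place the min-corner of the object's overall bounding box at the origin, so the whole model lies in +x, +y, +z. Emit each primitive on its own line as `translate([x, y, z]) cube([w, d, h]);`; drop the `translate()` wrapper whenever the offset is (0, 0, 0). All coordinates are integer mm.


translate([0, 0, 352]) cube([281, 343, 40]);
cube([36, 36, 352]);
translate([245, 0, 0]) cube([36, 36, 352]);
translate([0, 307, 0]) cube([36, 36, 352]);
translate([245, 307, 0]) cube([36, 36, 352]);


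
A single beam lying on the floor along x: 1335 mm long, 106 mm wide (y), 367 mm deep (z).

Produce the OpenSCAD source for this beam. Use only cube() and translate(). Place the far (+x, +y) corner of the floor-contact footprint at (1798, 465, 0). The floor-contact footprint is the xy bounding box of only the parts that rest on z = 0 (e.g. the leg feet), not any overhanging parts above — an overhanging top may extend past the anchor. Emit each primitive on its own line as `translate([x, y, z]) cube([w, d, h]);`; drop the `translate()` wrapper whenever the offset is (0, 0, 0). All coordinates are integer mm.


translate([463, 359, 0]) cube([1335, 106, 367]);


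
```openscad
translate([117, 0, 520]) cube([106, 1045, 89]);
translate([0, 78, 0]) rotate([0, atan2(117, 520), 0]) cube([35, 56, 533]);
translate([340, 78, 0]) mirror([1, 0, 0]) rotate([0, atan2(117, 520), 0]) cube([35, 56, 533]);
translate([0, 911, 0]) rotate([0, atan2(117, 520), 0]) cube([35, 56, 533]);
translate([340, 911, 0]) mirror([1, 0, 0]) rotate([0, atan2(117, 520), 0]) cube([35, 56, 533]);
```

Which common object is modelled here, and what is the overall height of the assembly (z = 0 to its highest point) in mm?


A sawhorse. The overall height is 609 mm.

A beam across two mirrored pairs of raked legs — a sawhorse. The beam's underside is at z = 520 (matching the legs' vertical rise in atan2(117, 520)) and the beam is 89 mm tall, so its top is at 520 + 89 = 609 mm. The raked legs top out at the beam's underside, so that is the highest point.


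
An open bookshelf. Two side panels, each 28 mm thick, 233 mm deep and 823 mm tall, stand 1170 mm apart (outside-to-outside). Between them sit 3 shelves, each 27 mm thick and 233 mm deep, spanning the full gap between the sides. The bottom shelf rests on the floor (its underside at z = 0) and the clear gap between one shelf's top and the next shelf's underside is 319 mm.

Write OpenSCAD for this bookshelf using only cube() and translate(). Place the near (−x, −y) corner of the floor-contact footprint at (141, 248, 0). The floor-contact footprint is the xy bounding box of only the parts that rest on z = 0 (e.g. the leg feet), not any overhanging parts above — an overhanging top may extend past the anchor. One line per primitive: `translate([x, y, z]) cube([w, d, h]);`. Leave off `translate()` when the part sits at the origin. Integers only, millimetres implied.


translate([141, 248, 0]) cube([28, 233, 823]);
translate([1283, 248, 0]) cube([28, 233, 823]);
translate([169, 248, 0]) cube([1114, 233, 27]);
translate([169, 248, 346]) cube([1114, 233, 27]);
translate([169, 248, 692]) cube([1114, 233, 27]);


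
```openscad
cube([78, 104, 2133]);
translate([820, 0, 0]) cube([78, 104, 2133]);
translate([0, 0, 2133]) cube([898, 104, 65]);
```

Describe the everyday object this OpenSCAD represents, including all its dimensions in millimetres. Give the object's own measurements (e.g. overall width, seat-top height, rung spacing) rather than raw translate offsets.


A door frame. The clear opening is 742 mm wide and 2133 mm high. Two 78 mm wide jambs, 104 mm deep, stand either side of the opening from the floor to the top of the opening. A 65 mm thick head sits across the top of both jambs, spanning the full outside width of the frame.


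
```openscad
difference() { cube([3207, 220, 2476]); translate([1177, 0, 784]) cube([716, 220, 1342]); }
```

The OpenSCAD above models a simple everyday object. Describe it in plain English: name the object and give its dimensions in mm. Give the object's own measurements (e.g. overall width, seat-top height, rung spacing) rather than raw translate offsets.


A wall 3207 mm long (x), 220 mm thick (y), 2476 mm tall, with a rectangular window opening cut through it. The opening is 716 mm wide and 1342 mm tall; its sill is at z = 784 mm and its near (−x) edge is 1177 mm from the wall's −x end. The opening passes through the full wall thickness.


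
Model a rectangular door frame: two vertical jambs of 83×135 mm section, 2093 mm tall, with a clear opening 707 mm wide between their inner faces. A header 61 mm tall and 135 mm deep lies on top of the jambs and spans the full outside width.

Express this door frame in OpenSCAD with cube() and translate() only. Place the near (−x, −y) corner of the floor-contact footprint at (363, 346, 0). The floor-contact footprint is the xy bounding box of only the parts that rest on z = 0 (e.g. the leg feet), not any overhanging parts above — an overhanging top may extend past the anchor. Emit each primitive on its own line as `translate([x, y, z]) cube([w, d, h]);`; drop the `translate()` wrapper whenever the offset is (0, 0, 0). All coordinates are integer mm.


translate([363, 346, 0]) cube([83, 135, 2093]);
translate([1153, 346, 0]) cube([83, 135, 2093]);
translate([363, 346, 2093]) cube([873, 135, 61]);


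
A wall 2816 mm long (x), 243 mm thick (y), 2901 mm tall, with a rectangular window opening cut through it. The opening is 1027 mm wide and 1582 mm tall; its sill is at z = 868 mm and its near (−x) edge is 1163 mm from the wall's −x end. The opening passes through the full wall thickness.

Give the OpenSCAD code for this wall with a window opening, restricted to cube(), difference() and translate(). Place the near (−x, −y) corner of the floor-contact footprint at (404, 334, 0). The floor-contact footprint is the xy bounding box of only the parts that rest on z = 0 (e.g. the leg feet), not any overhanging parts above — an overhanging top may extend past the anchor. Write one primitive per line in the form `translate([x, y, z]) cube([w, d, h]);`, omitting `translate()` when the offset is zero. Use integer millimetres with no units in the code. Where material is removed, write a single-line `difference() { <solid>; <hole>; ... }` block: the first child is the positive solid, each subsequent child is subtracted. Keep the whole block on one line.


difference() { translate([404, 334, 0]) cube([2816, 243, 2901]); translate([1567, 334, 868]) cube([1027, 243, 1582]); }


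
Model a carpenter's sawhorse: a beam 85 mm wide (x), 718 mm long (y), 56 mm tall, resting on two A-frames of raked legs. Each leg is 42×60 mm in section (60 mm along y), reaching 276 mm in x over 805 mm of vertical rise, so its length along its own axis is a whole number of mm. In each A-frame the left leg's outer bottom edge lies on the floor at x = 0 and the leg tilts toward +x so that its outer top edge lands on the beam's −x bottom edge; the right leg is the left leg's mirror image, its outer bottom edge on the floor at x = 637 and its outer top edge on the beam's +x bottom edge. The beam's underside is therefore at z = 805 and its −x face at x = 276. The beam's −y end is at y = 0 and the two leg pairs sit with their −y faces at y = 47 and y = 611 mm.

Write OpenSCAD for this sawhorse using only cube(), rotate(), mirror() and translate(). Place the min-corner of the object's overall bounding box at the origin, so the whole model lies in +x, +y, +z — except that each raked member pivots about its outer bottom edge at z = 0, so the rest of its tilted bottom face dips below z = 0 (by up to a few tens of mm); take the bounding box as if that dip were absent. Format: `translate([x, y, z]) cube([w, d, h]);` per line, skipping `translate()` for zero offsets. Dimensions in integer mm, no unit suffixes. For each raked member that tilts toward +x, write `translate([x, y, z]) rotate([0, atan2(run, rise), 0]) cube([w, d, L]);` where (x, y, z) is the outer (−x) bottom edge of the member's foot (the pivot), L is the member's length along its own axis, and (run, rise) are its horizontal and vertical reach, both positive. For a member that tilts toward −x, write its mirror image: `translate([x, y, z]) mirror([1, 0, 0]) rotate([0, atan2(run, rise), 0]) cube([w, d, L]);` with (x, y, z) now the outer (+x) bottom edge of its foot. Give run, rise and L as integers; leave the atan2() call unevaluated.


translate([276, 0, 805]) cube([85, 718, 56]);
translate([0, 47, 0]) rotate([0, atan2(276, 805), 0]) cube([42, 60, 851]);
translate([637, 47, 0]) mirror([1, 0, 0]) rotate([0, atan2(276, 805), 0]) cube([42, 60, 851]);
translate([0, 611, 0]) rotate([0, atan2(276, 805), 0]) cube([42, 60, 851]);
translate([637, 611, 0]) mirror([1, 0, 0]) rotate([0, atan2(276, 805), 0]) cube([42, 60, 851]);


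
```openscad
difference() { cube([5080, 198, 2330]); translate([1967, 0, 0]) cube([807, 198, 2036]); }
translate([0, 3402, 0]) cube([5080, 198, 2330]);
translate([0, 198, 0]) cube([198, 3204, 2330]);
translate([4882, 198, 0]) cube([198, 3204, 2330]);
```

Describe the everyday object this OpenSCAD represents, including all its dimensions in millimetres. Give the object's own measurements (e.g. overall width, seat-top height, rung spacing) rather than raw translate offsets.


A single room: four walls, each 2330 mm tall and 198 mm thick, enclosing an outside footprint 5080×3600 mm (x × y), no floor or roof. The front and back walls (−y and +y sides) run the full x-width; the side walls fit between their inner faces. A door opening 807 mm wide and 2036 mm tall is cut through the front wall from the floor up, its −x edge 1967 mm from the wall's −x end.


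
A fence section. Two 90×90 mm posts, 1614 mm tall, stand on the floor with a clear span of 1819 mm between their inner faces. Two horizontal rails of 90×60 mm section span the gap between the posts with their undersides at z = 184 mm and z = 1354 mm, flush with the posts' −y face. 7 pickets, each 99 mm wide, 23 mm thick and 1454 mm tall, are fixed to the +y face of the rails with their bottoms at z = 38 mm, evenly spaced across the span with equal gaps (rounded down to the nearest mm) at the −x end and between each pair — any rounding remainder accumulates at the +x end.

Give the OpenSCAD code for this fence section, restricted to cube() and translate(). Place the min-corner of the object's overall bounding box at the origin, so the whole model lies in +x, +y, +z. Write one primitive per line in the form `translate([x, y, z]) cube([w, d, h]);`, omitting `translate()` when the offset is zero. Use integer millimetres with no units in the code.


cube([90, 90, 1614]);
translate([1909, 0, 0]) cube([90, 90, 1614]);
translate([90, 0, 184]) cube([1819, 90, 60]);
translate([90, 0, 1354]) cube([1819, 90, 60]);
translate([230, 90, 38]) cube([99, 23, 1454]);
translate([469, 90, 38]) cube([99, 23, 1454]);
translate([708, 90, 38]) cube([99, 23, 1454]);
translate([947, 90, 38]) cube([99, 23, 1454]);
translate([1186, 90, 38]) cube([99, 23, 1454]);
translate([1425, 90, 38]) cube([99, 23, 1454]);
translate([1664, 90, 38]) cube([99, 23, 1454]);


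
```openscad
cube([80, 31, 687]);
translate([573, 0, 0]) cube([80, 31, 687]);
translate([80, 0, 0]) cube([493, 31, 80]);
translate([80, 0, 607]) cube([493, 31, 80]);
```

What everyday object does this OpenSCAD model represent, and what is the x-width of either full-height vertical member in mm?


A picture frame. The border width is 80 mm.

Four thin pieces enclosing a rectangular opening — a picture frame. The two full-height stiles are 687 mm tall; the top rail sits at z = 607 and is 80 mm tall, so the border above the opening is 687 − 607 = 80 mm, matching the stile x-width.


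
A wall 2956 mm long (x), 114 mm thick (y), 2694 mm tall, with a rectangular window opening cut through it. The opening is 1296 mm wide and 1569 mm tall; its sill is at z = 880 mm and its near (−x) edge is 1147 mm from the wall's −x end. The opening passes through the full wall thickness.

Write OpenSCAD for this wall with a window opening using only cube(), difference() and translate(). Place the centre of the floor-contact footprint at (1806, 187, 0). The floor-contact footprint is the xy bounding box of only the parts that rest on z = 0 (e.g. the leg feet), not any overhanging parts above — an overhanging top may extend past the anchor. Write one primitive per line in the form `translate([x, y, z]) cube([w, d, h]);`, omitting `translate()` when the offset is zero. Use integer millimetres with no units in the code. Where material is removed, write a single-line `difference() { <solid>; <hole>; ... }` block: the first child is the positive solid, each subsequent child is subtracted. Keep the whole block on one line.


difference() { translate([328, 130, 0]) cube([2956, 114, 2694]); translate([1475, 130, 880]) cube([1296, 114, 1569]); }


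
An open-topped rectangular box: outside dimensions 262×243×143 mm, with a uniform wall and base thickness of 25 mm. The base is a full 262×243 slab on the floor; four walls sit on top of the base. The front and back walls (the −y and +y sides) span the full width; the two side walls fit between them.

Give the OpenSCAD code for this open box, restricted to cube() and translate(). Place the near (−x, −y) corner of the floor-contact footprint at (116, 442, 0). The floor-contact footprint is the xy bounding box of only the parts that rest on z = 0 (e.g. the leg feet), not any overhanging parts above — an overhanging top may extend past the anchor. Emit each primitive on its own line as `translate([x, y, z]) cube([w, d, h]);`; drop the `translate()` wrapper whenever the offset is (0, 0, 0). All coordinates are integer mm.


translate([116, 442, 0]) cube([262, 243, 25]);
translate([116, 442, 25]) cube([262, 25, 118]);
translate([116, 660, 25]) cube([262, 25, 118]);
translate([116, 467, 25]) cube([25, 193, 118]);
translate([353, 467, 25]) cube([25, 193, 118]);


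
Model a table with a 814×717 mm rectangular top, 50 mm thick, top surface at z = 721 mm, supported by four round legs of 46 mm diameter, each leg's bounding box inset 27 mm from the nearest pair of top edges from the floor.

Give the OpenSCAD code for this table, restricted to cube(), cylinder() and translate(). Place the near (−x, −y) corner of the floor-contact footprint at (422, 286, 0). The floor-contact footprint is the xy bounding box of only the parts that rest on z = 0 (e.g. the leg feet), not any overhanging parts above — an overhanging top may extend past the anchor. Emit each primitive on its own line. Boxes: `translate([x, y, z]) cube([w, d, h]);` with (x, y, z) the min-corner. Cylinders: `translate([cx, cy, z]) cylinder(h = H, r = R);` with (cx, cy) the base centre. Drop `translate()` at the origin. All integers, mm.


translate([395, 259, 671]) cube([814, 717, 50]);
translate([445, 309, 0]) cylinder(h = 671, r = 23);
translate([1159, 309, 0]) cylinder(h = 671, r = 23);
translate([445, 926, 0]) cylinder(h = 671, r = 23);
translate([1159, 926, 0]) cylinder(h = 671, r = 23);


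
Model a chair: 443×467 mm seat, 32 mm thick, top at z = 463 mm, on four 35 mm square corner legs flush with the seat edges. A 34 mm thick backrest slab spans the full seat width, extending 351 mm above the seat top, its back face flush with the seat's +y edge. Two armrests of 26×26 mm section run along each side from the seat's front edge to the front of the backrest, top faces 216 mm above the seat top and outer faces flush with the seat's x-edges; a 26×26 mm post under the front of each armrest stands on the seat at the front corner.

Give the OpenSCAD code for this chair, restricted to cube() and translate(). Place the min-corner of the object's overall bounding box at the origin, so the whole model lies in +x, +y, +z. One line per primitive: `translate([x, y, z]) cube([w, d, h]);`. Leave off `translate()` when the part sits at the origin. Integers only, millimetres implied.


translate([0, 0, 431]) cube([443, 467, 32]);
cube([35, 35, 431]);
translate([408, 0, 0]) cube([35, 35, 431]);
translate([0, 432, 0]) cube([35, 35, 431]);
translate([408, 432, 0]) cube([35, 35, 431]);
translate([0, 433, 463]) cube([443, 34, 351]);
translate([0, 0, 653]) cube([26, 433, 26]);
translate([417, 0, 653]) cube([26, 433, 26]);
translate([0, 0, 463]) cube([26, 26, 190]);
translate([417, 0, 463]) cube([26, 26, 190]);


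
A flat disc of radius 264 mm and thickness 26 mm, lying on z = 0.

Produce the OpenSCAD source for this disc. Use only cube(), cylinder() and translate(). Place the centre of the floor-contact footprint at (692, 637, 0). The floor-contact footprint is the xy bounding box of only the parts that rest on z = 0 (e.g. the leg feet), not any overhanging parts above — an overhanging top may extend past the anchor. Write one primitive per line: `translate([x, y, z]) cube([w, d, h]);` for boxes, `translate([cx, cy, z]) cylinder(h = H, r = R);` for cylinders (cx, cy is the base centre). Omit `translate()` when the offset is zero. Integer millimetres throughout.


translate([692, 637, 0]) cylinder(h = 26, r = 264);


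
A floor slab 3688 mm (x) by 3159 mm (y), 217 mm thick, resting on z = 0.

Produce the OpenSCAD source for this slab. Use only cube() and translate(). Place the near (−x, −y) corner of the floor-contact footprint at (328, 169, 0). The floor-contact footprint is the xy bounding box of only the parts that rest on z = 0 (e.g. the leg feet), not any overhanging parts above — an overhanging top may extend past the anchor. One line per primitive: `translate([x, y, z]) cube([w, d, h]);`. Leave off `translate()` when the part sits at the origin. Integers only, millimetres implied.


translate([328, 169, 0]) cube([3688, 3159, 217]);


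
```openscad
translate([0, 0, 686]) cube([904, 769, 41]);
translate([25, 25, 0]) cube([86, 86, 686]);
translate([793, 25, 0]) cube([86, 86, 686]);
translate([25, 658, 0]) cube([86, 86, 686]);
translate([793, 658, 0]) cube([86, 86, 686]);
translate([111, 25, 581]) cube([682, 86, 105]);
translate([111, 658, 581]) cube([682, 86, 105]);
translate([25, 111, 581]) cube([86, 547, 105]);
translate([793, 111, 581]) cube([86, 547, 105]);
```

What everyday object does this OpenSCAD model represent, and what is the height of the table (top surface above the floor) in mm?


A table. The table height is 727 mm.

A 904×769×41 slab sits at z = 686 on four 86 mm square posts — a table. The top surface is at 686 + 41 = 727 mm.


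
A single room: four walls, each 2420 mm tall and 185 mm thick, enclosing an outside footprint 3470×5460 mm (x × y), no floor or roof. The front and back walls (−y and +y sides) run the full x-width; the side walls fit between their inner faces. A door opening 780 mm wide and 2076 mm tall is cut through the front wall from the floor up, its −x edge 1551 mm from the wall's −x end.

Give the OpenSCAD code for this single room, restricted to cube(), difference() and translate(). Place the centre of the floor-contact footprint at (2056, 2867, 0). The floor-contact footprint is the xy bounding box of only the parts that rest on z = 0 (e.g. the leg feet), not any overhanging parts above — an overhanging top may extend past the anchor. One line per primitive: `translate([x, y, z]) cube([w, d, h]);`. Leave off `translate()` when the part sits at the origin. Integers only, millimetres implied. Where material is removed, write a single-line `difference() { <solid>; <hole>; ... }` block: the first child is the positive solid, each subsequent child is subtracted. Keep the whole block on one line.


difference() { translate([321, 137, 0]) cube([3470, 185, 2420]); translate([1872, 137, 0]) cube([780, 185, 2076]); }
translate([321, 5412, 0]) cube([3470, 185, 2420]);
translate([321, 322, 0]) cube([185, 5090, 2420]);
translate([3606, 322, 0]) cube([185, 5090, 2420]);


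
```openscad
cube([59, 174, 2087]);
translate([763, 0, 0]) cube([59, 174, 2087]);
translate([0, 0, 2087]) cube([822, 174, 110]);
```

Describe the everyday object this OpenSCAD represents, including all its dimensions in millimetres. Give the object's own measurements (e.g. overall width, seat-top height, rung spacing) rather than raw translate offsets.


A door frame. The clear opening is 704 mm wide and 2087 mm high. Two 59 mm wide jambs, 174 mm deep, stand either side of the opening from the floor to the top of the opening. A 110 mm thick head sits across the top of both jambs, spanning the full outside width of the frame.


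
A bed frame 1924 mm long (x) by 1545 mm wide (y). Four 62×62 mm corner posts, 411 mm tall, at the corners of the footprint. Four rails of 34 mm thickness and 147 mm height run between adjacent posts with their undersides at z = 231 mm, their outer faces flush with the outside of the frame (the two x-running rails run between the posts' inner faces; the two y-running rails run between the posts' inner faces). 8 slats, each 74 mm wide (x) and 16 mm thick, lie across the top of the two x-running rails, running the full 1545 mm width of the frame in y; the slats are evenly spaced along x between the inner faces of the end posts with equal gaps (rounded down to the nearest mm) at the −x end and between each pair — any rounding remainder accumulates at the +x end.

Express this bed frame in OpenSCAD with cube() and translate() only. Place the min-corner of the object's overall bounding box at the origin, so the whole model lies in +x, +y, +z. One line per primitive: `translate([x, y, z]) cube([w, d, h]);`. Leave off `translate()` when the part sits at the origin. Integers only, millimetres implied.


cube([62, 62, 411]);
translate([0, 1483, 0]) cube([62, 62, 411]);
translate([1862, 0, 0]) cube([62, 62, 411]);
translate([1862, 1483, 0]) cube([62, 62, 411]);
translate([62, 0, 231]) cube([1800, 34, 147]);
translate([62, 1511, 231]) cube([1800, 34, 147]);
translate([0, 62, 231]) cube([34, 1421, 147]);
translate([1890, 62, 231]) cube([34, 1421, 147]);
translate([196, 0, 378]) cube([74, 1545, 16]);
translate([404, 0, 378]) cube([74, 1545, 16]);
translate([612, 0, 378]) cube([74, 1545, 16]);
translate([820, 0, 378]) cube([74, 1545, 16]);
translate([1028, 0, 378]) cube([74, 1545, 16]);
translate([1236, 0, 378]) cube([74, 1545, 16]);
translate([1444, 0, 378]) cube([74, 1545, 16]);
translate([1652, 0, 378]) cube([74, 1545, 16]);


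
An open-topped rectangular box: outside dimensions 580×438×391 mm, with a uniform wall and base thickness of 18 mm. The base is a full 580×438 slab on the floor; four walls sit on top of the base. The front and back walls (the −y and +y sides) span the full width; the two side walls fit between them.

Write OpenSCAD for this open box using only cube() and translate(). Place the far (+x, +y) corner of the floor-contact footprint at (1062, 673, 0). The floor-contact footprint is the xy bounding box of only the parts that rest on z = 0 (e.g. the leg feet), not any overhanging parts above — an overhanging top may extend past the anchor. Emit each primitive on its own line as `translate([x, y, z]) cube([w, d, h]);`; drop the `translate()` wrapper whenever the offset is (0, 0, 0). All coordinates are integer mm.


translate([482, 235, 0]) cube([580, 438, 18]);
translate([482, 235, 18]) cube([580, 18, 373]);
translate([482, 655, 18]) cube([580, 18, 373]);
translate([482, 253, 18]) cube([18, 402, 373]);
translate([1044, 253, 18]) cube([18, 402, 373]);


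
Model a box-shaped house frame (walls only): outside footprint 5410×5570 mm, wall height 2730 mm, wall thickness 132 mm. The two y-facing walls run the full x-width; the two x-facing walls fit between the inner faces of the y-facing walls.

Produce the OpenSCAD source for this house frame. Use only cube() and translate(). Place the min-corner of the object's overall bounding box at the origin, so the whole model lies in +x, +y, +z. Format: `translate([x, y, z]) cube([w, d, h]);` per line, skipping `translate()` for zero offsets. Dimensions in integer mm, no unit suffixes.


cube([5410, 132, 2730]);
translate([0, 5438, 0]) cube([5410, 132, 2730]);
translate([0, 132, 0]) cube([132, 5306, 2730]);
translate([5278, 132, 0]) cube([132, 5306, 2730]);


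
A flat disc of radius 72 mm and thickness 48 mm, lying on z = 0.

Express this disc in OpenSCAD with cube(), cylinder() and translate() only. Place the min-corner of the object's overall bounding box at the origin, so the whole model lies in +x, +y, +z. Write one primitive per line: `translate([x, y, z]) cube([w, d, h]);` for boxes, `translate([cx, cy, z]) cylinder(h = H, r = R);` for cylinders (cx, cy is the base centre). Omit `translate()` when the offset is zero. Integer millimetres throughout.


translate([72, 72, 0]) cylinder(h = 48, r = 72);


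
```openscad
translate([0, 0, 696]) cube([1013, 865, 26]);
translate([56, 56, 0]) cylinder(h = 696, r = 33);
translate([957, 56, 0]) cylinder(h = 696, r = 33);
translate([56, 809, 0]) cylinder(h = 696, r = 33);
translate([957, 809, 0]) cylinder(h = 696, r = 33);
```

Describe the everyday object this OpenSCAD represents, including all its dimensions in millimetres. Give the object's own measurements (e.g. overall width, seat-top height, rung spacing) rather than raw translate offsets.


A table: top 1013 mm (x) × 865 mm (y), 26 mm thick, upper face at z = 722 mm, on four round legs of 66 mm diameter, each leg's bounding box inset 23 mm from the nearest pair of top edges from z = 0 to the bottom of the top.


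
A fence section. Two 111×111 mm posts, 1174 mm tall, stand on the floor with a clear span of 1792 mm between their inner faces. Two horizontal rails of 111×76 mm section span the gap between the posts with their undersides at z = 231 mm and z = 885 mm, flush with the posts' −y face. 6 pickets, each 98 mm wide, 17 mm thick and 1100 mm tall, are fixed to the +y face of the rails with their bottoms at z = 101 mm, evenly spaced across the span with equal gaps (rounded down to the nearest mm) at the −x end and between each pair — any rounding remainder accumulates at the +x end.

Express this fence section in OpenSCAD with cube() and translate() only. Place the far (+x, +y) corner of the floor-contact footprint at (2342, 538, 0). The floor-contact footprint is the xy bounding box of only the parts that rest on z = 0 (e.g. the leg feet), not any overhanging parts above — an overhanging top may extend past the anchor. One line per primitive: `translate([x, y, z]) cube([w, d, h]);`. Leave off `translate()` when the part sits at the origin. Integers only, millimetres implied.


translate([328, 427, 0]) cube([111, 111, 1174]);
translate([2231, 427, 0]) cube([111, 111, 1174]);
translate([439, 427, 231]) cube([1792, 111, 76]);
translate([439, 427, 885]) cube([1792, 111, 76]);
translate([611, 538, 101]) cube([98, 17, 1100]);
translate([881, 538, 101]) cube([98, 17, 1100]);
translate([1151, 538, 101]) cube([98, 17, 1100]);
translate([1421, 538, 101]) cube([98, 17, 1100]);
translate([1691, 538, 101]) cube([98, 17, 1100]);
translate([1961, 538, 101]) cube([98, 17, 1100]);


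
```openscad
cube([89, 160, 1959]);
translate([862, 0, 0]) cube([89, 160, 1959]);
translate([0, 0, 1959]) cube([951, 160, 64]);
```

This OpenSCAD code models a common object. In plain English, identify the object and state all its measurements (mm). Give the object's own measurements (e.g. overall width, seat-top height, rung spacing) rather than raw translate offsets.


A door frame. The clear opening is 773 mm wide and 1959 mm high. Two 89 mm wide jambs, 160 mm deep, stand either side of the opening from the floor to the top of the opening. A 64 mm thick head sits across the top of both jambs, spanning the full outside width of the frame.


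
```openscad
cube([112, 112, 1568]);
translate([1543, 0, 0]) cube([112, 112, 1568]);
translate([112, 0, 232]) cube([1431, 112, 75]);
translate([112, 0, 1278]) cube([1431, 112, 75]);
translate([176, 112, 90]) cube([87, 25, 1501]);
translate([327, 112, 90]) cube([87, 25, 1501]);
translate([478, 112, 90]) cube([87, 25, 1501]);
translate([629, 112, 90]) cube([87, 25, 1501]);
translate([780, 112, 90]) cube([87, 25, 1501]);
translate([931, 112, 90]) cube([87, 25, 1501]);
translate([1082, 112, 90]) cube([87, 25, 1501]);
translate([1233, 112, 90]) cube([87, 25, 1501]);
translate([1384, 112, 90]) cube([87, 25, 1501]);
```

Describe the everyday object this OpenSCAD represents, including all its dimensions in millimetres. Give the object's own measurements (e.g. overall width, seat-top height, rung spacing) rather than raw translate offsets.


A fence section. Two 112×112 mm posts, 1568 mm tall, stand on the floor with a clear span of 1431 mm between their inner faces. Two horizontal rails of 112×75 mm section span the gap between the posts with their undersides at z = 232 mm and z = 1278 mm, flush with the posts' −y face. 9 pickets, each 87 mm wide, 25 mm thick and 1501 mm tall, are fixed to the +y face of the rails with their bottoms at z = 90 mm, spaced across the span with a 64 mm gap after the −x post and between neighbouring pickets, with 72 mm left before the +x post.


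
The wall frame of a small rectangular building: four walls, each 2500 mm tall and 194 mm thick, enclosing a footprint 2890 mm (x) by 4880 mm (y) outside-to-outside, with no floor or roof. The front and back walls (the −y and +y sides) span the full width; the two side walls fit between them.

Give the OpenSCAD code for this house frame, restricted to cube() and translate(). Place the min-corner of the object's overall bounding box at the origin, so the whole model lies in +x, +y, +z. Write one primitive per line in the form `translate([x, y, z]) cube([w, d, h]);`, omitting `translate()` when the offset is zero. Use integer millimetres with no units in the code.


cube([2890, 194, 2500]);
translate([0, 4686, 0]) cube([2890, 194, 2500]);
translate([0, 194, 0]) cube([194, 4492, 2500]);
translate([2696, 194, 0]) cube([194, 4492, 2500]);


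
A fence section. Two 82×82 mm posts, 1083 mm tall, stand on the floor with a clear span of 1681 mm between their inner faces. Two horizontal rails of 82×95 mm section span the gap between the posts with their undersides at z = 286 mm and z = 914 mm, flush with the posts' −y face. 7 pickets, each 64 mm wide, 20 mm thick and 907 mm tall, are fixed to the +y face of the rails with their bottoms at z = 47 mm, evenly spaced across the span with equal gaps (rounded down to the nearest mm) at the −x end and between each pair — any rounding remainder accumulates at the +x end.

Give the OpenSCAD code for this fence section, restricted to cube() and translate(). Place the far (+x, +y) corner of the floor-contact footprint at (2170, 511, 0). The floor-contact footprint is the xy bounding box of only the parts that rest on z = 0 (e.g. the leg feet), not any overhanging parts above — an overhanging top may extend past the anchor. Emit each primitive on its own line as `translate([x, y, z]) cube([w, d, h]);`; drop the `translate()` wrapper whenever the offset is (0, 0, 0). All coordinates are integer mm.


translate([325, 429, 0]) cube([82, 82, 1083]);
translate([2088, 429, 0]) cube([82, 82, 1083]);
translate([407, 429, 286]) cube([1681, 82, 95]);
translate([407, 429, 914]) cube([1681, 82, 95]);
translate([561, 511, 47]) cube([64, 20, 907]);
translate([779, 511, 47]) cube([64, 20, 907]);
translate([997, 511, 47]) cube([64, 20, 907]);
translate([1215, 511, 47]) cube([64, 20, 907]);
translate([1433, 511, 47]) cube([64, 20, 907]);
translate([1651, 511, 47]) cube([64, 20, 907]);
translate([1869, 511, 47]) cube([64, 20, 907]);
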